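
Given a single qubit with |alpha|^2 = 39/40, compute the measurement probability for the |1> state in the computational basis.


|alpha|^2 = 39/40 = 0.9750
|beta|^2 = 1 - 39/40 = 1/40 = 0.0250
P(|1>) = |beta|^2 = 0.0250

0.0250


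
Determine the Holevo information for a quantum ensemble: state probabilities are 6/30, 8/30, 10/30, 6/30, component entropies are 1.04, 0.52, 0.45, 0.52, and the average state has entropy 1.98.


chi = S(rho) - sum_i p_i * S(rho_i)
Weighted entropy = 6/30 * 1.04 + 8/30 * 0.52 + 10/30 * 0.45 + 6/30 * 0.52
= 0.6007
chi = 1.98 - 0.6007
= 1.3793

1.3793


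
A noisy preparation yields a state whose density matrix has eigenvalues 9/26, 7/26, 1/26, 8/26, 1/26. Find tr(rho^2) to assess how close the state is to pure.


tr(rho^2) = sum of eigenvalues squared
= (9/26)^2 + (7/26)^2 + (1/26)^2 + (8/26)^2 + (1/26)^2
= (81 + 49 + 1 + 64 + 1) / 676
= 196/676
= 0.2899

0.2899


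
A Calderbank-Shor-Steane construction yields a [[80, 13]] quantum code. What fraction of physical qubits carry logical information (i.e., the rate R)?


Code rate R = k/n
= 13/80
= 0.1625

0.1625


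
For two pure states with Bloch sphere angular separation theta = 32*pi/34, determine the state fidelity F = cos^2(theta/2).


For states separated by angle theta on Bloch sphere:
F = cos^2(theta/2)
theta = 32*pi/34 = 2.9568
theta/2 = 1.4784
cos(theta/2) = 0.0923
F = 0.0085

0.0085


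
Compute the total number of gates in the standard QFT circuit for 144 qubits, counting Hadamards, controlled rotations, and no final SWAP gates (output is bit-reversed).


Hadamard gates: 144
Controlled rotations: n*(n-1)/2 = 144*143/2 = 10296
SWAP gates: 0 (omitted)
Total = 144 + 10296
= 10440

10440


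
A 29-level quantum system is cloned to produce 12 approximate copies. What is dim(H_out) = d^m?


Output space = H^(tensor 12) where dim(H) = 29
dim = 29^12
= 841 (after 2 factors)
= 24389 (after 3 factors)
= 707281 (after 4 factors)
= 20511149 (after 5 factors)
= 594823321 (after 6 factors)
= 17249876309 (after 7 factors)
= 500246412961 (after 8 factors)
= 14507145975869 (after 9 factors)
= 420707233300201 (after 10 factors)
= 12200509765705829 (after 11 factors)
= 353814783205469041 (after 12 factors)
= 353814783205469041

353814783205469041


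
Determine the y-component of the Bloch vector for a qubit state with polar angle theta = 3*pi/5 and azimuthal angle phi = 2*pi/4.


theta = 1.8850, phi = 1.5708
r_y = sin(theta)*sin(phi) = 0.9511 * 1.0000
r_y = 0.9511

0.9511


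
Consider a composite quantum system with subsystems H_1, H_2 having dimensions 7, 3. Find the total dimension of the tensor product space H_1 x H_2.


dim(H_1 x H_2) = 7 * 3
= 21

21


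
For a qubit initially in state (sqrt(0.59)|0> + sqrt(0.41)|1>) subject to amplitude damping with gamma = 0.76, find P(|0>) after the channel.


For amplitude damping with parameter gamma on state sqrt(a)|0> + sqrt(b)|1>:
alpha^2 = 0.59, beta^2 = 0.41
P(|0>) = alpha^2 + gamma * beta^2
= 0.59 + 0.76 * 0.41
= 0.59 + 0.3116
= 0.9016

0.9016


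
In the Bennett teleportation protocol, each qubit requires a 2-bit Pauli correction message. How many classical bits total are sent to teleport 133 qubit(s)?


Quantum teleportation requires 2 classical bits per qubit teleported.
133 qubit(s) -> 2 * 133 = 266 classical bits

266


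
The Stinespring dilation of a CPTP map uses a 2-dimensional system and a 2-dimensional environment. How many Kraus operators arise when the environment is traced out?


Tracing out the environment in an orthonormal basis {|i>_E} gives Kraus operators K_i = <i|_E U |0>_E.
Number of Kraus operators = dim(H_env) = d_env
= 2

2


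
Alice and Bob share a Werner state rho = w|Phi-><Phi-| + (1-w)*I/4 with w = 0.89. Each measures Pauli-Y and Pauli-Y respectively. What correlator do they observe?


|Phi-> = (|00> - |11>)/sqrt(2)
For the pure Bell state, <Y_A Y_B> = +1 (Bell-state Pauli correlator).
The maximally-mixed part I/4 has tr(I/4 * P tensor P) = 0 for any traceless Pauli P.
So <Y_A Y_B>_rho = w * (+1) + (1 - w) * 0
= 0.89 * (+1)
= 0.8900

0.8900


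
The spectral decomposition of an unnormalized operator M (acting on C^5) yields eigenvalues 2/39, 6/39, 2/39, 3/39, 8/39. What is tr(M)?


tr(M) = sum of eigenvalues
= 2/39 + 6/39 + 2/39 + 3/39 + 8/39
= 21/39
= 0.5385

0.5385


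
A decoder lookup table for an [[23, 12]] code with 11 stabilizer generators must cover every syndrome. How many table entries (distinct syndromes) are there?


Each stabilizer generator gives a binary (+1 or -1) measurement outcome.
With 11 independent generators:
Total syndromes = 2^11
= 2048

2048


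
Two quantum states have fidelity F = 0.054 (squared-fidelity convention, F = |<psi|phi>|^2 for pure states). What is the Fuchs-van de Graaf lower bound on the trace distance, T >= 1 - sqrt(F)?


Fuchs-van de Graaf (squared-fidelity convention): 1 - sqrt(F) <= T <= sqrt(1 - F).
Lower bound: T >= 1 - sqrt(F)
sqrt(F) = sqrt(0.054) = 0.2324
T >= 1 - 0.2324
T >= 0.7676

0.7676


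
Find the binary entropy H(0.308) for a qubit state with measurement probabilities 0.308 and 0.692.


S = -p*log2(p) - (1-p)*log2(1-p)
p = 0.3080, 1-p = 0.6920
= -0.3080 * log2(0.3080) - 0.6920 * log2(0.6920)
= -(-0.5233) - (-0.3676)
= 0.8909

0.8909


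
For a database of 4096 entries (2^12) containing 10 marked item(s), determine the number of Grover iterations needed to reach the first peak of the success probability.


After j Grover iterations the success probability is P(j) = sin^2((2j+1)*theta), where sin(theta) = sqrt(k/N).
N = 2^12 = 4096, k = 10
sin(theta) = sqrt(k/N) = 0.04941058844
theta = arcsin(sqrt(k/N)) = 0.04943071578 rad
P(j) reaches its first maximum when (2j+1)*theta is as close as possible to pi/2, i.e. j = round(pi/(4*theta) - 1/2).
pi/(4*theta) - 1/2 = 15.3889
(For comparison, the common estimate pi/4 * sqrt(N/k) = 15.8953; the exact maximiser is used here.)
Optimal iterations = 15

15


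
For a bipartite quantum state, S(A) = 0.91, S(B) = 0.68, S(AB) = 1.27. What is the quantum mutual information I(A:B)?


I(A:B) = S(A) + S(B) - S(AB)
= 0.91 + 0.68 - 1.27
= 0.3200

0.3200


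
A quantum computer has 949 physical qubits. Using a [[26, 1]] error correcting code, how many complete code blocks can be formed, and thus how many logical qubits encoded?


Each code block uses 26 physical qubits for 1 logical qubit(s).
Number of complete blocks = floor(949 / 26) = 36
Logical qubits = 36 * 1
= 36

36


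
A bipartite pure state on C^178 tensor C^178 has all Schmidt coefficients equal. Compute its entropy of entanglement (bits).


For a maximally entangled state in d x d:
S = log2(d) = log2(178)
= 7.4757

7.4757


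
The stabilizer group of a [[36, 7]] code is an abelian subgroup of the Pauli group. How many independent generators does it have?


For an [[n,k]] stabilizer code:
Number of stabilizer generators = n - k
= 36 - 7
= 29

29


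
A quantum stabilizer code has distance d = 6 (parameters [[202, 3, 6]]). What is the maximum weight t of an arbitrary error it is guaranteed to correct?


Code parameters: [[202, 3, 6]], distance d = 6.
Number of correctable errors = floor((d-1)/2)
= floor((6 - 1)/2)
= floor(5/2)
= 2

2


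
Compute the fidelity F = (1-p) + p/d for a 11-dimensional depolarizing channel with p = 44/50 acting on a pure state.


F = (1-p) + p/d
= (1 - 0.8800) + 0.8800/11
= 0.1200 + 0.0800
= 0.2000

0.2000


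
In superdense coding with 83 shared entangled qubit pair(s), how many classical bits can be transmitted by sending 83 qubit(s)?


Superdense coding allows 2 classical bits per shared entangled pair.
83 pair(s) -> 2 * 83 = 166 classical bits

166


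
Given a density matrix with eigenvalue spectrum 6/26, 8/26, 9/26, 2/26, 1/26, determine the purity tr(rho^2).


tr(rho^2) = sum of eigenvalues squared
= (6/26)^2 + (8/26)^2 + (9/26)^2 + (2/26)^2 + (1/26)^2
= (36 + 64 + 81 + 4 + 1) / 676
= 186/676
= 0.2751

0.2751


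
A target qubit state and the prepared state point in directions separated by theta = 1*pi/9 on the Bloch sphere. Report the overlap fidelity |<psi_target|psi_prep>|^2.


For states separated by angle theta on Bloch sphere:
F = cos^2(theta/2)
theta = 1*pi/9 = 0.3491
theta/2 = 0.1745
cos(theta/2) = 0.9848
F = 0.9698

0.9698


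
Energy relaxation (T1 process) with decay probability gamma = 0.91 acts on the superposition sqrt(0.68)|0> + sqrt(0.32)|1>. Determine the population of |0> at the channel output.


For amplitude damping with parameter gamma on state sqrt(a)|0> + sqrt(b)|1>:
alpha^2 = 0.68, beta^2 = 0.32
P(|0>) = alpha^2 + gamma * beta^2
= 0.68 + 0.91 * 0.32
= 0.68 + 0.2912
= 0.9712

0.9712


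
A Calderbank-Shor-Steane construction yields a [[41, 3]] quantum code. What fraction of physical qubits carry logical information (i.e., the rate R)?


Code rate R = k/n
= 3/41
= 0.0732

0.0732


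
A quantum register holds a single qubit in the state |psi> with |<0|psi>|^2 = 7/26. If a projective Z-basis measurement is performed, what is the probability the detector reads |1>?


|alpha|^2 = 7/26 = 0.2692
|beta|^2 = 1 - 7/26 = 19/26 = 0.7308
P(|1>) = |beta|^2 = 0.7308

0.7308


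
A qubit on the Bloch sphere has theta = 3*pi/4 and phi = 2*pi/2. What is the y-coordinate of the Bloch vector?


theta = 2.3562, phi = 3.1416
r_y = sin(theta)*sin(phi) = 0.7071 * 0.0000
r_y = 0.0000

0.0000


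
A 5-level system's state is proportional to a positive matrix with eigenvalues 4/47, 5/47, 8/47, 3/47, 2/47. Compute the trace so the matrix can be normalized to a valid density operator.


tr(M) = sum of eigenvalues
= 4/47 + 5/47 + 8/47 + 3/47 + 2/47
= 22/47
= 0.4681

0.4681


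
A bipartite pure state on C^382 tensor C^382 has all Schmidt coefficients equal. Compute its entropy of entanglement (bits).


For a maximally entangled state in d x d:
S = log2(d) = log2(382)
= 8.5774

8.5774


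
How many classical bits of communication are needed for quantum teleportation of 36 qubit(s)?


Quantum teleportation requires 2 classical bits per qubit teleported.
36 qubit(s) -> 2 * 36 = 72 classical bits

72


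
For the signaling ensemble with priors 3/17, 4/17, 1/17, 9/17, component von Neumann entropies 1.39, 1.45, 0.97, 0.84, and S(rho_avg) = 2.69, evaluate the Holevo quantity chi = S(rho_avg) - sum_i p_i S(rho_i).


chi = S(rho) - sum_i p_i * S(rho_i)
Weighted entropy = 3/17 * 1.39 + 4/17 * 1.45 + 1/17 * 0.97 + 9/17 * 0.84
= 1.0882
chi = 2.69 - 1.0882
= 1.6018

1.6018


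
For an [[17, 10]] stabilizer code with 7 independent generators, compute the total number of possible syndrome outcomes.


Each stabilizer generator gives a binary (+1 or -1) measurement outcome.
With 7 independent generators:
Total syndromes = 2^7
= 128

128


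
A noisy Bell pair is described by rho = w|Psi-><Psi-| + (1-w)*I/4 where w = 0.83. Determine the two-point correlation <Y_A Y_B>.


|Psi-> = (|01> - |10>)/sqrt(2)
For the pure Bell state, <Y_A Y_B> = -1 (Bell-state Pauli correlator).
The maximally-mixed part I/4 has tr(I/4 * P tensor P) = 0 for any traceless Pauli P.
So <Y_A Y_B>_rho = w * (-1) + (1 - w) * 0
= 0.83 * (-1)
= -0.8300

-0.8300


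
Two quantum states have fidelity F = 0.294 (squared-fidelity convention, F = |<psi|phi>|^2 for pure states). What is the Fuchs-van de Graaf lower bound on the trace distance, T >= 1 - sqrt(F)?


Fuchs-van de Graaf (squared-fidelity convention): 1 - sqrt(F) <= T <= sqrt(1 - F).
Lower bound: T >= 1 - sqrt(F)
sqrt(F) = sqrt(0.294) = 0.5422
T >= 1 - 0.5422
T >= 0.4578

0.4578


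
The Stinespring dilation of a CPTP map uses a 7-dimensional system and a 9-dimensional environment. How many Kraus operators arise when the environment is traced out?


Tracing out the environment in an orthonormal basis {|i>_E} gives Kraus operators K_i = <i|_E U |0>_E.
Number of Kraus operators = dim(H_env) = d_env
= 9

9


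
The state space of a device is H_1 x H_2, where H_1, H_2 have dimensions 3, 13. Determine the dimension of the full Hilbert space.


dim(H_1 x H_2) = 3 * 13
= 39

39


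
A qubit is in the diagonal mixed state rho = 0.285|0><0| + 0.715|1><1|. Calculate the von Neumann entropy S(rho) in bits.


S = -p*log2(p) - (1-p)*log2(1-p)
p = 0.2850, 1-p = 0.7150
= -0.2850 * log2(0.2850) - 0.7150 * log2(0.7150)
= -(-0.5161) - (-0.3460)
= 0.8622

0.8622


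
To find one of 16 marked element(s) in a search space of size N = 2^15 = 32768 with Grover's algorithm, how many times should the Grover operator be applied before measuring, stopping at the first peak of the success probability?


After j Grover iterations the success probability is P(j) = sin^2((2j+1)*theta), where sin(theta) = sqrt(k/N).
N = 2^15 = 32768, k = 16
sin(theta) = sqrt(k/N) = 0.02209708691
theta = arcsin(sqrt(k/N)) = 0.02209888557 rad
P(j) reaches its first maximum when (2j+1)*theta is as close as possible to pi/2, i.e. j = round(pi/(4*theta) - 1/2).
pi/(4*theta) - 1/2 = 35.0402
(For comparison, the common estimate pi/4 * sqrt(N/k) = 35.5431; the exact maximiser is used here.)
Optimal iterations = 35

35


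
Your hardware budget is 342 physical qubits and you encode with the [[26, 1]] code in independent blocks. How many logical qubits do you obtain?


Each code block uses 26 physical qubits for 1 logical qubit(s).
Number of complete blocks = floor(342 / 26) = 13
Logical qubits = 13 * 1
= 13

13


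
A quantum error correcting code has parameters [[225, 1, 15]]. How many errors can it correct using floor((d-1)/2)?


Code parameters: [[225, 1, 15]], distance d = 15.
Number of correctable errors = floor((d-1)/2)
= floor((15 - 1)/2)
= floor(14/2)
= 7

7


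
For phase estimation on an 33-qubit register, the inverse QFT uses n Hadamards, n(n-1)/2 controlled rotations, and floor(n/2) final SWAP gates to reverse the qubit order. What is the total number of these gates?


Hadamard gates: 33
Controlled rotations: n*(n-1)/2 = 33*32/2 = 528
SWAP gates: floor(n/2) = floor(33/2) = 16
Total = 33 + 528 + 16
= 577

577


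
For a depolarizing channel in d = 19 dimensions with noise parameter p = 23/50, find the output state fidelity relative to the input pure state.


F = (1-p) + p/d
= (1 - 0.4600) + 0.4600/19
= 0.5400 + 0.0242
= 0.5642

0.5642


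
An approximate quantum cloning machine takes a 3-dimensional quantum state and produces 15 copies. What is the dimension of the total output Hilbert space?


Output space = H^(tensor 15) where dim(H) = 3
dim = 3^15
= 9 (after 2 factors)
= 27 (after 3 factors)
= 81 (after 4 factors)
= 243 (after 5 factors)
= 729 (after 6 factors)
= 2187 (after 7 factors)
= 6561 (after 8 factors)
= 19683 (after 9 factors)
= 59049 (after 10 factors)
= 177147 (after 11 factors)
= 531441 (after 12 factors)
= 1594323 (after 13 factors)
= 4782969 (after 14 factors)
= 14348907 (after 15 factors)
= 14348907

14348907


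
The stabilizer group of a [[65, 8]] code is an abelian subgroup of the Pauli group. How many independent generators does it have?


For an [[n,k]] stabilizer code:
Number of stabilizer generators = n - k
= 65 - 8
= 57

57


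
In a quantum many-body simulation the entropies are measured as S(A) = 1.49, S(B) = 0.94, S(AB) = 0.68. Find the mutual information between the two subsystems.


I(A:B) = S(A) + S(B) - S(AB)
= 1.49 + 0.94 - 0.68
= 1.7500

1.7500


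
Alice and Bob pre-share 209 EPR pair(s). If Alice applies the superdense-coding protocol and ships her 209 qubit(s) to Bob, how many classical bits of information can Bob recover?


Superdense coding allows 2 classical bits per shared entangled pair.
209 pair(s) -> 2 * 209 = 418 classical bits

418


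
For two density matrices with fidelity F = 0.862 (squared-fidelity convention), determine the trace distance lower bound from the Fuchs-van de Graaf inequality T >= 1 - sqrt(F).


Fuchs-van de Graaf (squared-fidelity convention): 1 - sqrt(F) <= T <= sqrt(1 - F).
Lower bound: T >= 1 - sqrt(F)
sqrt(F) = sqrt(0.862) = 0.9284
T >= 1 - 0.9284
T >= 0.0716

0.0716


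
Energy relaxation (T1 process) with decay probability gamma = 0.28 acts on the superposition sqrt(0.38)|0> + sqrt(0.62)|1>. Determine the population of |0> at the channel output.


For amplitude damping with parameter gamma on state sqrt(a)|0> + sqrt(b)|1>:
alpha^2 = 0.38, beta^2 = 0.62
P(|0>) = alpha^2 + gamma * beta^2
= 0.38 + 0.28 * 0.62
= 0.38 + 0.1736
= 0.5536

0.5536


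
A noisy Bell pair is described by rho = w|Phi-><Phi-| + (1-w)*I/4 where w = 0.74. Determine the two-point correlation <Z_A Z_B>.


|Phi-> = (|00> - |11>)/sqrt(2)
For the pure Bell state, <Z_A Z_B> = +1 (Bell-state Pauli correlator).
The maximally-mixed part I/4 has tr(I/4 * P tensor P) = 0 for any traceless Pauli P.
So <Z_A Z_B>_rho = w * (+1) + (1 - w) * 0
= 0.74 * (+1)
= 0.7400

0.7400


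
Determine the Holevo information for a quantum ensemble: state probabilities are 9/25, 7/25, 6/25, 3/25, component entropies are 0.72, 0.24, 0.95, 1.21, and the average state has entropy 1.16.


chi = S(rho) - sum_i p_i * S(rho_i)
Weighted entropy = 9/25 * 0.72 + 7/25 * 0.24 + 6/25 * 0.95 + 3/25 * 1.21
= 0.6996
chi = 1.16 - 0.6996
= 0.4604

0.4604


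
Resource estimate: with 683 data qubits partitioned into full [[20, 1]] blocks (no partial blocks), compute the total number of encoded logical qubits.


Each code block uses 20 physical qubits for 1 logical qubit(s).
Number of complete blocks = floor(683 / 20) = 34
Logical qubits = 34 * 1
= 34

34


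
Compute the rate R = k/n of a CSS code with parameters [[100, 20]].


Code rate R = k/n
= 20/100
= 0.2000

0.2000


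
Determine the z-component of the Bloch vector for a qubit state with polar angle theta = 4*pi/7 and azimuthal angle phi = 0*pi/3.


theta = 1.7952, phi = 0.0000
r_z = cos(theta) = -0.2225

-0.2225


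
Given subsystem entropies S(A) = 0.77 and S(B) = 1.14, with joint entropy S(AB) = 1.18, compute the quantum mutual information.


I(A:B) = S(A) + S(B) - S(AB)
= 0.77 + 1.14 - 1.18
= 0.7300

0.7300


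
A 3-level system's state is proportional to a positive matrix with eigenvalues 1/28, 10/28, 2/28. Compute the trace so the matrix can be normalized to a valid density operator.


tr(M) = sum of eigenvalues
= 1/28 + 10/28 + 2/28
= 13/28
= 0.4643

0.4643


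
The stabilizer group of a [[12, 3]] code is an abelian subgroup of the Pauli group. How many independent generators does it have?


For an [[n,k]] stabilizer code:
Number of stabilizer generators = n - k
= 12 - 3
= 9

9


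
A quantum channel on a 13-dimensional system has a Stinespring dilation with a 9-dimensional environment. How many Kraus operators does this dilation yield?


Tracing out the environment in an orthonormal basis {|i>_E} gives Kraus operators K_i = <i|_E U |0>_E.
Number of Kraus operators = dim(H_env) = d_env
= 9

9


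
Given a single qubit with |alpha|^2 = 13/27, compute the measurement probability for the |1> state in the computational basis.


|alpha|^2 = 13/27 = 0.4815
|beta|^2 = 1 - 13/27 = 14/27 = 0.5185
P(|1>) = |beta|^2 = 0.5185

0.5185


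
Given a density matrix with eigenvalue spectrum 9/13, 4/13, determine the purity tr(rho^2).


tr(rho^2) = sum of eigenvalues squared
= (9/13)^2 + (4/13)^2
= (81 + 16) / 169
= 97/169
= 0.5740

0.5740


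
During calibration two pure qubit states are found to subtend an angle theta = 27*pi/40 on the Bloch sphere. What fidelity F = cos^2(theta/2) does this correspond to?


For states separated by angle theta on Bloch sphere:
F = cos^2(theta/2)
theta = 27*pi/40 = 2.1206
theta/2 = 1.0603
cos(theta/2) = 0.4886
F = 0.2388

0.2388


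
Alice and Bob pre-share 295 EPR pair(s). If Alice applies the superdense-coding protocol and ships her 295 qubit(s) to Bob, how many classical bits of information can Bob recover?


Superdense coding allows 2 classical bits per shared entangled pair.
295 pair(s) -> 2 * 295 = 590 classical bits

590


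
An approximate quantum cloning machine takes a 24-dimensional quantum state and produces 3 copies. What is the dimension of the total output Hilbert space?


Output space = H^(tensor 3) where dim(H) = 24
dim = 24^3
= 576 (after 2 factors)
= 13824 (after 3 factors)
= 13824

13824


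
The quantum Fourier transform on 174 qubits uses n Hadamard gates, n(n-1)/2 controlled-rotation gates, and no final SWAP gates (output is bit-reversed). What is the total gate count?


Hadamard gates: 174
Controlled rotations: n*(n-1)/2 = 174*173/2 = 15051
SWAP gates: 0 (omitted)
Total = 174 + 15051
= 15225

15225


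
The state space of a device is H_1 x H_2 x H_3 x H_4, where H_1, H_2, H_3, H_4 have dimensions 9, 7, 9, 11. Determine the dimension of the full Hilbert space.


dim(H_1 x H_2 x H_3 x H_4) = 9 * 7 * 9 * 11
= 63 * 9 * 11
= 567 * 11
= 6237

6237


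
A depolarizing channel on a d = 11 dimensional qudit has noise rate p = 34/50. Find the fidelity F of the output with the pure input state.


F = (1-p) + p/d
= (1 - 0.6800) + 0.6800/11
= 0.3200 + 0.0618
= 0.3818

0.3818


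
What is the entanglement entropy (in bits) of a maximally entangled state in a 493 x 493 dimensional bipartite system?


For a maximally entangled state in d x d:
S = log2(d) = log2(493)
= 8.9454

8.9454


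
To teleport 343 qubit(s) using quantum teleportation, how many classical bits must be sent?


Quantum teleportation requires 2 classical bits per qubit teleported.
343 qubit(s) -> 2 * 343 = 686 classical bits

686


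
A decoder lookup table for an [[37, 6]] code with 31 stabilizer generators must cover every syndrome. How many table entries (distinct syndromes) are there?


Each stabilizer generator gives a binary (+1 or -1) measurement outcome.
With 31 independent generators:
Total syndromes = 2^31
= 2147483648

2147483648


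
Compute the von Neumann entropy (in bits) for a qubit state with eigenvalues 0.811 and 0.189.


S = -p*log2(p) - (1-p)*log2(1-p)
p = 0.8110, 1-p = 0.1890
= -0.8110 * log2(0.8110) - 0.1890 * log2(0.1890)
= -(-0.2451) - (-0.4543)
= 0.6994

0.6994


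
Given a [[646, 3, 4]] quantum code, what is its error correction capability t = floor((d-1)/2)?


Code parameters: [[646, 3, 4]], distance d = 4.
Number of correctable errors = floor((d-1)/2)
= floor((4 - 1)/2)
= floor(3/2)
= 1

1


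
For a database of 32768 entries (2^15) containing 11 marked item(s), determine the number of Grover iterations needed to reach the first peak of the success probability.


After j Grover iterations the success probability is P(j) = sin^2((2j+1)*theta), where sin(theta) = sqrt(k/N).
N = 2^15 = 32768, k = 11
sin(theta) = sqrt(k/N) = 0.01832193656
theta = arcsin(sqrt(k/N)) = 0.01832296181 rad
P(j) reaches its first maximum when (2j+1)*theta is as close as possible to pi/2, i.e. j = round(pi/(4*theta) - 1/2).
pi/(4*theta) - 1/2 = 42.3641
(For comparison, the common estimate pi/4 * sqrt(N/k) = 42.8665; the exact maximiser is used here.)
Optimal iterations = 42

42


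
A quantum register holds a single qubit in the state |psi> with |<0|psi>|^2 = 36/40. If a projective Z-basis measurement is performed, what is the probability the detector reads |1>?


|alpha|^2 = 36/40 = 0.9000
|beta|^2 = 1 - 36/40 = 4/40 = 0.1000
P(|1>) = |beta|^2 = 0.1000

0.1000


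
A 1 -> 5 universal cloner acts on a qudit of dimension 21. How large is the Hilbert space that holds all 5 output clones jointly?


Output space = H^(tensor 5) where dim(H) = 21
dim = 21^5
= 441 (after 2 factors)
= 9261 (after 3 factors)
= 194481 (after 4 factors)
= 4084101 (after 5 factors)
= 4084101

4084101


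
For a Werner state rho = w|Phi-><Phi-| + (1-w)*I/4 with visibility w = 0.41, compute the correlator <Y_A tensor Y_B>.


|Phi-> = (|00> - |11>)/sqrt(2)
For the pure Bell state, <Y_A Y_B> = +1 (Bell-state Pauli correlator).
The maximally-mixed part I/4 has tr(I/4 * P tensor P) = 0 for any traceless Pauli P.
So <Y_A Y_B>_rho = w * (+1) + (1 - w) * 0
= 0.41 * (+1)
= 0.4100

0.4100


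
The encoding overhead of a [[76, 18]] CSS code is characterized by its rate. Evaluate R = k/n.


Code rate R = k/n
= 18/76
= 0.2368

0.2368


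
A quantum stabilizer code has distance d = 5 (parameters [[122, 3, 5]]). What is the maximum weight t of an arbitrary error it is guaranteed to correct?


Code parameters: [[122, 3, 5]], distance d = 5.
Number of correctable errors = floor((d-1)/2)
= floor((5 - 1)/2)
= floor(4/2)
= 2

2


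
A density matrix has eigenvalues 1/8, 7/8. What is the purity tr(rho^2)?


tr(rho^2) = sum of eigenvalues squared
= (1/8)^2 + (7/8)^2
= (1 + 49) / 64
= 50/64
= 0.7812

0.7812


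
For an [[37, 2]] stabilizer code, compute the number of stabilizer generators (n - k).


For an [[n,k]] stabilizer code:
Number of stabilizer generators = n - k
= 37 - 2
= 35

35


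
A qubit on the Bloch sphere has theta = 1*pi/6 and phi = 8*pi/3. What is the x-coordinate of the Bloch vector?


theta = 0.5236, phi = 8.3776
r_x = sin(theta)*cos(phi) = 0.5000 * -0.5000
r_x = -0.2500

-0.2500


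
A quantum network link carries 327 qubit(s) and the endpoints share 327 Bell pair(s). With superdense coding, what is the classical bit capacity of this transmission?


Superdense coding allows 2 classical bits per shared entangled pair.
327 pair(s) -> 2 * 327 = 654 classical bits

654


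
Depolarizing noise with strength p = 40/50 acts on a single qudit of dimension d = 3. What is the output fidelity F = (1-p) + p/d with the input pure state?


F = (1-p) + p/d
= (1 - 0.8000) + 0.8000/3
= 0.2000 + 0.2667
= 0.4667

0.4667


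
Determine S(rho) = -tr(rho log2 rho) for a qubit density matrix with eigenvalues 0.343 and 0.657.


S = -p*log2(p) - (1-p)*log2(1-p)
p = 0.3430, 1-p = 0.6570
= -0.3430 * log2(0.3430) - 0.6570 * log2(0.6570)
= -(-0.5295) - (-0.3982)
= 0.9277

0.9277


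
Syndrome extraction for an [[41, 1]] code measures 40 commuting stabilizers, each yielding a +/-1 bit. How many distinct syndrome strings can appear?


Each stabilizer generator gives a binary (+1 or -1) measurement outcome.
With 40 independent generators:
Total syndromes = 2^40
= 1099511627776

1099511627776


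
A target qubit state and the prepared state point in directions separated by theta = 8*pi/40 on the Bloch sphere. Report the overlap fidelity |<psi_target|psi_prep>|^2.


For states separated by angle theta on Bloch sphere:
F = cos^2(theta/2)
theta = 8*pi/40 = 0.6283
theta/2 = 0.3142
cos(theta/2) = 0.9511
F = 0.9045

0.9045


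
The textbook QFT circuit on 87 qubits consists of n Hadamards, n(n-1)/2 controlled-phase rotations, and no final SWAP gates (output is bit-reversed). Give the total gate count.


Hadamard gates: 87
Controlled rotations: n*(n-1)/2 = 87*86/2 = 3741
SWAP gates: 0 (omitted)
Total = 87 + 3741
= 3828

3828


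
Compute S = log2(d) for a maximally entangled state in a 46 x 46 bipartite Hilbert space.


For a maximally entangled state in d x d:
S = log2(d) = log2(46)
= 5.5236

5.5236


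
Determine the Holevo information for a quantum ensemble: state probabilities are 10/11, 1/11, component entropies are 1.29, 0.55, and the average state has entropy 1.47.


chi = S(rho) - sum_i p_i * S(rho_i)
Weighted entropy = 10/11 * 1.29 + 1/11 * 0.55
= 1.2227
chi = 1.47 - 1.2227
= 0.2473

0.2473


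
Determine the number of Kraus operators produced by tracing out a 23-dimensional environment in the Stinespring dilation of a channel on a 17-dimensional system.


Tracing out the environment in an orthonormal basis {|i>_E} gives Kraus operators K_i = <i|_E U |0>_E.
Number of Kraus operators = dim(H_env) = d_env
= 23

23


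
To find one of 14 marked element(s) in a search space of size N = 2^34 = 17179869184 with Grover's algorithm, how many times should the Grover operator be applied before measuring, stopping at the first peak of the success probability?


After j Grover iterations the success probability is P(j) = sin^2((2j+1)*theta), where sin(theta) = sqrt(k/N).
N = 2^34 = 17179869184, k = 14
sin(theta) = sqrt(k/N) = 2.85465804e-05
theta = arcsin(sqrt(k/N)) = 2.854658041e-05 rad
P(j) reaches its first maximum when (2j+1)*theta is as close as possible to pi/2, i.e. j = round(pi/(4*theta) - 1/2).
pi/(4*theta) - 1/2 = 27512.3633
(For comparison, the common estimate pi/4 * sqrt(N/k) = 27512.8633; the exact maximiser is used here.)
Optimal iterations = 27512

27512


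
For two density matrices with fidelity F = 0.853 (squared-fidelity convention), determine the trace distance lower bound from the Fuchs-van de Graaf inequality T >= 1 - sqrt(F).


Fuchs-van de Graaf (squared-fidelity convention): 1 - sqrt(F) <= T <= sqrt(1 - F).
Lower bound: T >= 1 - sqrt(F)
sqrt(F) = sqrt(0.853) = 0.9236
T >= 1 - 0.9236
T >= 0.0764

0.0764


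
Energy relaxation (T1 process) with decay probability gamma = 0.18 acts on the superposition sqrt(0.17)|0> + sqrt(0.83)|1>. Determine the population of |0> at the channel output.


For amplitude damping with parameter gamma on state sqrt(a)|0> + sqrt(b)|1>:
alpha^2 = 0.17, beta^2 = 0.83
P(|0>) = alpha^2 + gamma * beta^2
= 0.17 + 0.18 * 0.83
= 0.17 + 0.1494
= 0.3194

0.3194


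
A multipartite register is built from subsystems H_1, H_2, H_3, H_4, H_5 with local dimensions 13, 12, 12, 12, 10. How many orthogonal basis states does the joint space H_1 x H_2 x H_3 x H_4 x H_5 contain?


dim(H_1 x H_2 x H_3 x H_4 x H_5) = 13 * 12 * 12 * 12 * 10
= 156 * 12 * 12 * 10
= 1872 * 12 * 10
= 22464 * 10
= 224640

224640


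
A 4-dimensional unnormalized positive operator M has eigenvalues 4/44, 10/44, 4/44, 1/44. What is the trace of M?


tr(M) = sum of eigenvalues
= 4/44 + 10/44 + 4/44 + 1/44
= 19/44
= 0.4318

0.4318


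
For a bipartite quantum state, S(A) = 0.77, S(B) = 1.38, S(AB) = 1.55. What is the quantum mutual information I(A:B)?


I(A:B) = S(A) + S(B) - S(AB)
= 0.77 + 1.38 - 1.55
= 0.6000

0.6000


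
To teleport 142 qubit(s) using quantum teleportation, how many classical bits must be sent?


Quantum teleportation requires 2 classical bits per qubit teleported.
142 qubit(s) -> 2 * 142 = 284 classical bits

284


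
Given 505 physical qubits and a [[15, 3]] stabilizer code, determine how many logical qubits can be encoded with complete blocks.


Each code block uses 15 physical qubits for 3 logical qubit(s).
Number of complete blocks = floor(505 / 15) = 33
Logical qubits = 33 * 3
= 99

99


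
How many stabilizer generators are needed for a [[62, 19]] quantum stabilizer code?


For an [[n,k]] stabilizer code:
Number of stabilizer generators = n - k
= 62 - 19
= 43

43


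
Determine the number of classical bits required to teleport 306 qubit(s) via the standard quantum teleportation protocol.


Quantum teleportation requires 2 classical bits per qubit teleported.
306 qubit(s) -> 2 * 306 = 612 classical bits

612


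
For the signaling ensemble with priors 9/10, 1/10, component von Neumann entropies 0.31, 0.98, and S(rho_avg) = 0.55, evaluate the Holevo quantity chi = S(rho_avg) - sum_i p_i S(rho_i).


chi = S(rho) - sum_i p_i * S(rho_i)
Weighted entropy = 9/10 * 0.31 + 1/10 * 0.98
= 0.3770
chi = 0.55 - 0.3770
= 0.1730

0.1730


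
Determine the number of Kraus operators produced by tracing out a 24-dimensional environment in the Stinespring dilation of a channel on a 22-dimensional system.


Tracing out the environment in an orthonormal basis {|i>_E} gives Kraus operators K_i = <i|_E U |0>_E.
Number of Kraus operators = dim(H_env) = d_env
= 24

24


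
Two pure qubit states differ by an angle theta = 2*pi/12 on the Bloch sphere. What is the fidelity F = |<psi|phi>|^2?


For states separated by angle theta on Bloch sphere:
F = cos^2(theta/2)
theta = 2*pi/12 = 0.5236
theta/2 = 0.2618
cos(theta/2) = 0.9659
F = 0.9330

0.9330


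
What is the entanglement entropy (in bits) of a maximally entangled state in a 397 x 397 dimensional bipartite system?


For a maximally entangled state in d x d:
S = log2(d) = log2(397)
= 8.6330

8.6330


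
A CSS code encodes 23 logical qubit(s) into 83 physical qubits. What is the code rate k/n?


Code rate R = k/n
= 23/83
= 0.2771

0.2771


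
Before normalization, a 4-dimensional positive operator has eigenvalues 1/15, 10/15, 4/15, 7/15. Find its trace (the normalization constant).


tr(M) = sum of eigenvalues
= 1/15 + 10/15 + 4/15 + 7/15
= 22/15
= 1.4667

1.4667


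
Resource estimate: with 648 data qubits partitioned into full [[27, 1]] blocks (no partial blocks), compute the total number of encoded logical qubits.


Each code block uses 27 physical qubits for 1 logical qubit(s).
Number of complete blocks = floor(648 / 27) = 24
Logical qubits = 24 * 1
= 24

24


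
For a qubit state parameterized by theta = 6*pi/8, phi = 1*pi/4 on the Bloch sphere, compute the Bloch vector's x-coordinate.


theta = 2.3562, phi = 0.7854
r_x = sin(theta)*cos(phi) = 0.7071 * 0.7071
r_x = 0.5000

0.5000


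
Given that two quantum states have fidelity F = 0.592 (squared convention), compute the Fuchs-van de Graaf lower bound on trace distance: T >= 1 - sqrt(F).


Fuchs-van de Graaf (squared-fidelity convention): 1 - sqrt(F) <= T <= sqrt(1 - F).
Lower bound: T >= 1 - sqrt(F)
sqrt(F) = sqrt(0.592) = 0.7694
T >= 1 - 0.7694
T >= 0.2306

0.2306


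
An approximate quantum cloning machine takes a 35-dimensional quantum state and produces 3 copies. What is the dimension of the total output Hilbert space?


Output space = H^(tensor 3) where dim(H) = 35
dim = 35^3
= 1225 (after 2 factors)
= 42875 (after 3 factors)
= 42875

42875


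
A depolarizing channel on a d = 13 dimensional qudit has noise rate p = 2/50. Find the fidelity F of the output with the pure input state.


F = (1-p) + p/d
= (1 - 0.0400) + 0.0400/13
= 0.9600 + 0.0031
= 0.9631

0.9631


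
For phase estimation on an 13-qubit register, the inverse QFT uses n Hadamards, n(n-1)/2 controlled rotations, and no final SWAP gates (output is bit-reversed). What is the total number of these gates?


Hadamard gates: 13
Controlled rotations: n*(n-1)/2 = 13*12/2 = 78
SWAP gates: 0 (omitted)
Total = 13 + 78
= 91

91


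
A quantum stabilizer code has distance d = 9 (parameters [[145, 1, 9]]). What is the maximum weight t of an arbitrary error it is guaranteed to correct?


Code parameters: [[145, 1, 9]], distance d = 9.
Number of correctable errors = floor((d-1)/2)
= floor((9 - 1)/2)
= floor(8/2)
= 4

4


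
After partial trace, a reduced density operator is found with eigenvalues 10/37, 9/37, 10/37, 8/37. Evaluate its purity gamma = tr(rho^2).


tr(rho^2) = sum of eigenvalues squared
= (10/37)^2 + (9/37)^2 + (10/37)^2 + (8/37)^2
= (100 + 81 + 100 + 64) / 1369
= 345/1369
= 0.2520

0.2520


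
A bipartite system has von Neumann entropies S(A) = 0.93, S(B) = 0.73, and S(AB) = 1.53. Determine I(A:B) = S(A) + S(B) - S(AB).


I(A:B) = S(A) + S(B) - S(AB)
= 0.93 + 0.73 - 1.53
= 0.1300

0.1300


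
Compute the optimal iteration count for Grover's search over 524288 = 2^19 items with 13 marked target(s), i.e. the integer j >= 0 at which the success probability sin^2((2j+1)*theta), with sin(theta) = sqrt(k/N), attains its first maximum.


After j Grover iterations the success probability is P(j) = sin^2((2j+1)*theta), where sin(theta) = sqrt(k/N).
N = 2^19 = 524288, k = 13
sin(theta) = sqrt(k/N) = 0.004979511244
theta = arcsin(sqrt(k/N)) = 0.004979531822 rad
P(j) reaches its first maximum when (2j+1)*theta is as close as possible to pi/2, i.e. j = round(pi/(4*theta) - 1/2).
pi/(4*theta) - 1/2 = 157.2253
(For comparison, the common estimate pi/4 * sqrt(N/k) = 157.7260; the exact maximiser is used here.)
Optimal iterations = 157

157


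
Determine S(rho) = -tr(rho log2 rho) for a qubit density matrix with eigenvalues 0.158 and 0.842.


S = -p*log2(p) - (1-p)*log2(1-p)
p = 0.1580, 1-p = 0.8420
= -0.1580 * log2(0.1580) - 0.8420 * log2(0.8420)
= -(-0.4206) - (-0.2089)
= 0.6295

0.6295


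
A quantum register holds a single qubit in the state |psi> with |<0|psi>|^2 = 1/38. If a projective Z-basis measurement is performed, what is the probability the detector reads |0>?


|alpha|^2 = 1/38 = 0.0263
|beta|^2 = 1 - 1/38 = 37/38 = 0.9737
P(|0>) = |alpha|^2 = 0.0263

0.0263


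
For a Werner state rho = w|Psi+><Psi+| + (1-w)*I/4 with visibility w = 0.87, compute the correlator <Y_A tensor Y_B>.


|Psi+> = (|01> + |10>)/sqrt(2)
For the pure Bell state, <Y_A Y_B> = +1 (Bell-state Pauli correlator).
The maximally-mixed part I/4 has tr(I/4 * P tensor P) = 0 for any traceless Pauli P.
So <Y_A Y_B>_rho = w * (+1) + (1 - w) * 0
= 0.87 * (+1)
= 0.8700

0.8700


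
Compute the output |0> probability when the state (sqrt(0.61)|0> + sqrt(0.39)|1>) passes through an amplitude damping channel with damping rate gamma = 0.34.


For amplitude damping with parameter gamma on state sqrt(a)|0> + sqrt(b)|1>:
alpha^2 = 0.61, beta^2 = 0.39
P(|0>) = alpha^2 + gamma * beta^2
= 0.61 + 0.34 * 0.39
= 0.61 + 0.1326
= 0.7426

0.7426


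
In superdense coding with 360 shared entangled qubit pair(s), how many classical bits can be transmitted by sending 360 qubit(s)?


Superdense coding allows 2 classical bits per shared entangled pair.
360 pair(s) -> 2 * 360 = 720 classical bits

720


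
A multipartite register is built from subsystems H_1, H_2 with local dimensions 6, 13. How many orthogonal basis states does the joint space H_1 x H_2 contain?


dim(H_1 x H_2) = 6 * 13
= 78

78


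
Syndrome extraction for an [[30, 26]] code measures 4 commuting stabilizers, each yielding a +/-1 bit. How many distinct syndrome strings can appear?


Each stabilizer generator gives a binary (+1 or -1) measurement outcome.
With 4 independent generators:
Total syndromes = 2^4
= 16

16


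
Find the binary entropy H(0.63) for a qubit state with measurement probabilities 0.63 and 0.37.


S = -p*log2(p) - (1-p)*log2(1-p)
p = 0.6300, 1-p = 0.3700
= -0.6300 * log2(0.6300) - 0.3700 * log2(0.3700)
= -(-0.4199) - (-0.5307)
= 0.9507

0.9507


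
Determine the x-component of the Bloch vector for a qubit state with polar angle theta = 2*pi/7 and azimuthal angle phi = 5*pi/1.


theta = 0.8976, phi = 15.7080
r_x = sin(theta)*cos(phi) = 0.7818 * -1.0000
r_x = -0.7818

-0.7818


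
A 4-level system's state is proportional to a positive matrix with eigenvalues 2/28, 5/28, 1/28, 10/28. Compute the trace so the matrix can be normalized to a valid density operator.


tr(M) = sum of eigenvalues
= 2/28 + 5/28 + 1/28 + 10/28
= 18/28
= 0.6429

0.6429


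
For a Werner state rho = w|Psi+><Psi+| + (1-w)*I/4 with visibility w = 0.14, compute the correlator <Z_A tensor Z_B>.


|Psi+> = (|01> + |10>)/sqrt(2)
For the pure Bell state, <Z_A Z_B> = -1 (Bell-state Pauli correlator).
The maximally-mixed part I/4 has tr(I/4 * P tensor P) = 0 for any traceless Pauli P.
So <Z_A Z_B>_rho = w * (-1) + (1 - w) * 0
= 0.14 * (-1)
= -0.1400

-0.1400


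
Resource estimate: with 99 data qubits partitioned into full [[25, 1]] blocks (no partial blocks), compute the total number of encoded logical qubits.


Each code block uses 25 physical qubits for 1 logical qubit(s).
Number of complete blocks = floor(99 / 25) = 3
Logical qubits = 3 * 1
= 3

3


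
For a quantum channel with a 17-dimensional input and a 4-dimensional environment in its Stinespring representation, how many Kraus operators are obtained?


Tracing out the environment in an orthonormal basis {|i>_E} gives Kraus operators K_i = <i|_E U |0>_E.
Number of Kraus operators = dim(H_env) = d_env
= 4

4


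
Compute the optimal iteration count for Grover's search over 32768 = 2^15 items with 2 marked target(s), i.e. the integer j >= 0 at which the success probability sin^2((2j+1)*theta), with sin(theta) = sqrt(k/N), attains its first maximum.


After j Grover iterations the success probability is P(j) = sin^2((2j+1)*theta), where sin(theta) = sqrt(k/N).
N = 2^15 = 32768, k = 2
sin(theta) = sqrt(k/N) = 0.0078125
theta = arcsin(sqrt(k/N)) = 0.007812579475 rad
P(j) reaches its first maximum when (2j+1)*theta is as close as possible to pi/2, i.e. j = round(pi/(4*theta) - 1/2).
pi/(4*theta) - 1/2 = 100.0299
(For comparison, the common estimate pi/4 * sqrt(N/k) = 100.5310; the exact maximiser is used here.)
Optimal iterations = 100

100
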